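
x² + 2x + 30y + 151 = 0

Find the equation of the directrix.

Only x is squared. Complete the square in x: (x + 1)² = -30(y + 5).
Vertex (-1, -5); 4p = -30 so p = -15/2. Opens down.
Directrix is the horizontal line y = k − p = -5 − (-15/2) = 5/2.

y = 5/2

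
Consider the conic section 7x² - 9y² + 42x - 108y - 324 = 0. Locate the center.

Group: 7(x² + 6x) -9(y² + 12y) = 324
Completing the square gives 7(x + 3)² -9(y + 6)² = 324 + 63 - 324 = 63.
Divide by 63: (x + 3)²/9 - (y + 6)²/7 = 1
Hyperbola with center (-3, -6).

(-3, -6)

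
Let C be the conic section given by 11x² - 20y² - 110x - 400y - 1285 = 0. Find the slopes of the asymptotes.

Group the x- and y-terms: 11(x² - 10x) -20(y² + 20y) = 1285
Completing the square gives 11(x - 5)² -20(y + 10)² = 1285 + 275 - 2000 = -440.
Dividing both sides by -440: (y + 10)²/22 - (x - 5)²/40 = 1
Hyperbola, center (5, -10), transverse axis vertical; a² = 22, b² = 40.
For a vertical hyperbola the asymptotes have slope ±a/b.
Here that is ±√22/2√10 = ±√55/10.

√55/10 and -√55/10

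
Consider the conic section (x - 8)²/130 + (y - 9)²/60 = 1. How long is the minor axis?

4√15

Center (8, 9). The larger denominator 130 sits under the x-term, so the major axis is horizontal; a² = 130, b² = 60.
b² = 60 so b = 2√15; the minor axis has length 2b = 4√15.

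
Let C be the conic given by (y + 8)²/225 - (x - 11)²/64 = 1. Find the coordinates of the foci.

Center (11, -8). The positive term is the y-term, so the transverse axis is vertical; a² = 225, b² = 64.
c² = a² + b² = 225 + 64 = 289, so c = 17.
Foci lie on the vertical axis through the center: (h, k ± c).

(11, -25) and (11, 9)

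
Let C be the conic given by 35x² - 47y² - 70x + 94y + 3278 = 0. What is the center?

35(x² - 2x) -47(y² - 2y) = -3278
Complete the square in x and y: 35(x - 1)² -47(y - 1)² = -3278 + 35 - 47 = -3290
Divide by -3290: (y - 1)²/70 - (x - 1)²/94 = 1
Hyperbola with center (1, 1).

(1, 1)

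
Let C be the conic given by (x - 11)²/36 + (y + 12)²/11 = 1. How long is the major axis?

Center (11, -12). The larger denominator 36 sits under the x-term, so the major axis is horizontal; a² = 36, b² = 11.
a² = 36 so a = 6; the major axis has length 2a = 12.

12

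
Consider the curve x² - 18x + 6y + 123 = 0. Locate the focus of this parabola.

Only x is squared. Complete the square in x: (x - 9)² = -6(y + 7).
Vertex (9, -7); 4p = -6 so p = -3/2. Opens down.
Focus is p units from the vertex along the axis: (h, k + p).

(9, -17/2)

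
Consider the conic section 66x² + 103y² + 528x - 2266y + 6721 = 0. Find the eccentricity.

e = √3811/103

Group the x- and y-terms: 66(x² + 8x) + 103(y² - 22y) = -6721
Completing the square gives 66(x + 4)² + 103(y - 11)² = -6721 + 1056 + 12463 = 6798.
Dividing both sides by 6798: (x + 4)²/103 + (y - 11)²/66 = 1
Ellipse, center (-4, 11), major axis horizontal; a² = 103, b² = 66.
c² = a² - b² = 37, so c = √37.
e = c/a = √37/√103 = √3811/103.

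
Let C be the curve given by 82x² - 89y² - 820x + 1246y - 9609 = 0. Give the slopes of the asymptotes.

√7298/89 and -√7298/89

82(x² - 10x) -89(y² - 14y) = 9609
Complete the square: 82(x - 5)² -89(y - 7)² = 9609 + 2050 - 4361 = 7298
Divide through by 7298 to get (x - 5)²/89 - (y - 7)²/82 = 1.
Hyperbola, center (5, 7), transverse axis horizontal; a² = 89, b² = 82.
For a horizontal hyperbola the asymptotes have slope ±b/a.
Here that is ±√82/√89 = ±√7298/89.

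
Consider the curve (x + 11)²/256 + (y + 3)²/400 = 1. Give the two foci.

(-11, -15) and (-11, 9)

Center (-11, -3). The larger denominator 400 sits under the y-term, so the major axis is vertical; a² = 400, b² = 256.
c² = a² - b² = 400 - 256 = 144, so c = 12.
Foci lie on the vertical axis through the center: (h, k ± c).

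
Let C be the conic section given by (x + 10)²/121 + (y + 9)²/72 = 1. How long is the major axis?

Center (-10, -9). The larger denominator 121 sits under the x-term, so the major axis is horizontal; a² = 121, b² = 72.
a² = 121 so a = 11; the major axis has length 2a = 22.

22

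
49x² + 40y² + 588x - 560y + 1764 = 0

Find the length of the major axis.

14

49(x² + 12x) + 40(y² - 14y) = -1764
Completing the square gives 49(x + 6)² + 40(y - 7)² = -1764 + 1764 + 1960 = 1960.
Divide through by 1960 to get (x + 6)²/40 + (y - 7)²/49 = 1.
Ellipse, center (-6, 7), major axis vertical; a² = 49, b² = 40.
a² = 49 so a = 7; the major axis has length 2a = 14.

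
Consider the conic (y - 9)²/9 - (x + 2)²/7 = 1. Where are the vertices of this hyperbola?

Center (-2, 9). The positive term is the y-term, so the transverse axis is vertical; a² = 9, b² = 7.
a = 3. Vertices at (h, k ± a).

(-2, 6) and (-2, 12)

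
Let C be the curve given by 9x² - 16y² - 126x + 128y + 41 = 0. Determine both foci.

Group: 9(x² - 14x) -16(y² - 8y) = -41
Complete the square in x and y: 9(x - 7)² -16(y - 4)² = -41 + 441 - 256 = 144
Dividing both sides by 144: (x - 7)²/16 - (y - 4)²/9 = 1
Hyperbola, center (7, 4), transverse axis horizontal; a² = 16, b² = 9.
c² = a² + b² = 16 + 9 = 25, so c = 5.
Foci lie on the horizontal axis through the center: (h ± c, k).

(2, 4) and (12, 4)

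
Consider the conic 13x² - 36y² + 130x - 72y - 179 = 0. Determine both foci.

(-12, -1) and (2, -1)

Collect terms: 13(x² + 10x) -36(y² + 2y) = 179
Complete the square in x and y: 13(x + 5)² -36(y + 1)² = 179 + 325 - 36 = 468
Divide by 468: (x + 5)²/36 - (y + 1)²/13 = 1
Hyperbola, center (-5, -1), transverse axis horizontal; a² = 36, b² = 13.
c² = a² + b² = 36 + 13 = 49, so c = 7.
Foci lie on the horizontal axis through the center: (h ± c, k).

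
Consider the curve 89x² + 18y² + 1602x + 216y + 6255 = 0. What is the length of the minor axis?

6√2

Rearranging, 89(x² + 18x) + 18(y² + 12y) = -6255.
Complete the square: 89(x + 9)² + 18(y + 6)² = -6255 + 7209 + 648 = 1602
Dividing both sides by 1602: (x + 9)²/18 + (y + 6)²/89 = 1
Ellipse, center (-9, -6), major axis vertical; a² = 89, b² = 18.
b² = 18 so b = 3√2; the minor axis has length 2b = 6√2.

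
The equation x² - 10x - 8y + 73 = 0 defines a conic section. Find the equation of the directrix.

y = 4

Only x is squared. Complete the square in x: (x - 5)² = 8(y - 6).
Vertex (5, 6); 4p = 8 so p = 2. Opens up.
Directrix is the horizontal line y = k − p = 6 − (2) = 4.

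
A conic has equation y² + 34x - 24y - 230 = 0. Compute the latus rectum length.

Only y is squared. Complete the square in y: (y - 12)² = -34(x - 11).
Vertex (11, 12); 4p = -34 so p = -17/2. Opens left.
Latus rectum length = |4p| = 34.

34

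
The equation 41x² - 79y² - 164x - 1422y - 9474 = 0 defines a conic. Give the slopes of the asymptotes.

41(x² - 4x) -79(y² + 18y) = 9474
Complete the square in x and y: 41(x - 2)² -79(y + 9)² = 9474 + 164 - 6399 = 3239
Divide by 3239: (x - 2)²/79 - (y + 9)²/41 = 1
Hyperbola, center (2, -9), transverse axis horizontal; a² = 79, b² = 41.
For a horizontal hyperbola the asymptotes have slope ±b/a.
Here that is ±√41/√79 = ±√3239/79.

√3239/79 and -√3239/79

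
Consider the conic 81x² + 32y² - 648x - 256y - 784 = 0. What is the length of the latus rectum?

Group: 81(x² - 8x) + 32(y² - 8y) = 784
Complete the square in x and y: 81(x - 4)² + 32(y - 4)² = 784 + 1296 + 512 = 2592
Divide through by 2592 to get (x - 4)²/32 + (y - 4)²/81 = 1.
Ellipse, center (4, 4), major axis vertical; a² = 81, b² = 32.
Latus rectum length = 2b²/a = 2·32/9 = 64/9.

64/9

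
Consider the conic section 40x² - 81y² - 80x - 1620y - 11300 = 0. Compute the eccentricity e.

Group: 40(x² - 2x) -81(y² + 20y) = 11300
Complete the square: 40(x - 1)² -81(y + 10)² = 11300 + 40 - 8100 = 3240
Divide through by 3240 to get (x - 1)²/81 - (y + 10)²/40 = 1.
Hyperbola, center (1, -10), transverse axis horizontal; a² = 81, b² = 40.
c² = a² + b² = 121, so c = 11.
e = c/a = 11/9.

e = 11/9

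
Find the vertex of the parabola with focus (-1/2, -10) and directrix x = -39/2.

The vertex is the midpoint between the focus and the directrix along the axis of symmetry.
Axis is horizontal (directrix is vertical). Vertex x-coordinate = (-1/2 + (-39/2))/2 = -10; y-coordinate = -10.

(-10, -10)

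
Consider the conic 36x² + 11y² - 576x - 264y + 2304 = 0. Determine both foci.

(8, 2) and (8, 22)

Rearranging, 36(x² - 16x) + 11(y² - 24y) = -2304.
Complete the square in x and y: 36(x - 8)² + 11(y - 12)² = -2304 + 2304 + 1584 = 1584
Divide by 1584: (x - 8)²/44 + (y - 12)²/144 = 1
Ellipse, center (8, 12), major axis vertical; a² = 144, b² = 44.
c² = a² - b² = 144 - 44 = 100, so c = 10.
Foci lie on the vertical axis through the center: (h, k ± c).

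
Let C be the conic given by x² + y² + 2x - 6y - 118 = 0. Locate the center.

Group the x- and y-terms: (x² + 2x) + (y² - 6y) = 118
Completing the square gives (x + 1)² + (y - 3)² = 118 + 1 + 9 = 128.
So (x + 1)² + (y - 3)² = 128.
Circle centered at (-1, 3) with r² = 128.

(-1, 3)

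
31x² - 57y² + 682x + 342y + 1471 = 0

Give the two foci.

(-11 - 2√22, 3) and (-11 + 2√22, 3)

Rearranging, 31(x² + 22x) -57(y² - 6y) = -1471.
Completing the square gives 31(x + 11)² -57(y - 3)² = -1471 + 3751 - 513 = 1767.
Divide through by 1767 to get (x + 11)²/57 - (y - 3)²/31 = 1.
Hyperbola, center (-11, 3), transverse axis horizontal; a² = 57, b² = 31.
c² = a² + b² = 57 + 31 = 88, so c = 2√22.
Foci lie on the horizontal axis through the center: (h ± c, k).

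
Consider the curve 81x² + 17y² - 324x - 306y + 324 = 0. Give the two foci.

81(x² - 4x) + 17(y² - 18y) = -324
Complete the square: 81(x - 2)² + 17(y - 9)² = -324 + 324 + 1377 = 1377
Divide by 1377: (x - 2)²/17 + (y - 9)²/81 = 1
Ellipse, center (2, 9), major axis vertical; a² = 81, b² = 17.
c² = a² - b² = 81 - 17 = 64, so c = 8.
Foci lie on the vertical axis through the center: (h, k ± c).

(2, 1) and (2, 17)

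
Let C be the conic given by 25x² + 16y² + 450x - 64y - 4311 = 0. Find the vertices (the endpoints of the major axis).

(-9, -18) and (-9, 22)

Group the x- and y-terms: 25(x² + 18x) + 16(y² - 4y) = 4311
Complete the square: 25(x + 9)² + 16(y - 2)² = 4311 + 2025 + 64 = 6400
Divide by 6400: (x + 9)²/256 + (y - 2)²/400 = 1
Ellipse, center (-9, 2), major axis vertical; a² = 400, b² = 256.
a = 20. Vertices at (h, k ± a).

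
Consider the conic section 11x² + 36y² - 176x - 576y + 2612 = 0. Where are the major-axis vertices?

(2, 8) and (14, 8)

Group the x- and y-terms: 11(x² - 16x) + 36(y² - 16y) = -2612
Completing the square gives 11(x - 8)² + 36(y - 8)² = -2612 + 704 + 2304 = 396.
Divide through by 396 to get (x - 8)²/36 + (y - 8)²/11 = 1.
Ellipse, center (8, 8), major axis horizontal; a² = 36, b² = 11.
a = 6. Vertices at (h ± a, k).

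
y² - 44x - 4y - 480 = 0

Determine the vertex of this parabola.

Only y is squared. Complete the square in y: (y - 2)² = 44(x + 11).
Vertex (-11, 2); 4p = 44 so p = 11. Opens right.

(-11, 2)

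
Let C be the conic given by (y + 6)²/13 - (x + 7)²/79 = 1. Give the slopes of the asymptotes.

√1027/79 and -√1027/79

Center (-7, -6). The positive term is the y-term, so the transverse axis is vertical; a² = 13, b² = 79.
For a vertical hyperbola the asymptotes have slope ±a/b.
Here that is ±√13/√79 = ±√1027/79.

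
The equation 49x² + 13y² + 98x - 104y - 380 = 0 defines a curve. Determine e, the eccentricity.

Group the x- and y-terms: 49(x² + 2x) + 13(y² - 8y) = 380
Complete the square: 49(x + 1)² + 13(y - 4)² = 380 + 49 + 208 = 637
Divide through by 637 to get (x + 1)²/13 + (y - 4)²/49 = 1.
Ellipse, center (-1, 4), major axis vertical; a² = 49, b² = 13.
c² = a² - b² = 36, so c = 6.
e = c/a = 6/7.

e = 6/7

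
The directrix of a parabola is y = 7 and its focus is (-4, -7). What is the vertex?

The vertex is the midpoint between the focus and the directrix along the axis of symmetry.
Axis is vertical (directrix is horizontal). Vertex y-coordinate = (-7 + 7)/2 = 0; x-coordinate = -4.

(-4, 0)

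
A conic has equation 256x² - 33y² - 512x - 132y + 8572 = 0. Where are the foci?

Rearranging, 256(x² - 2x) -33(y² + 4y) = -8572.
Complete the square in x and y: 256(x - 1)² -33(y + 2)² = -8572 + 256 - 132 = -8448
Divide by -8448: (y + 2)²/256 - (x - 1)²/33 = 1
Hyperbola, center (1, -2), transverse axis vertical; a² = 256, b² = 33.
c² = a² + b² = 256 + 33 = 289, so c = 17.
Foci lie on the vertical axis through the center: (h, k ± c).

(1, -19) and (1, 15)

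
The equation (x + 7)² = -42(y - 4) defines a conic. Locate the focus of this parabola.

(-7, -13/2)

Vertex (-7, 4); 4p = -42 so p = -21/2. Opens down.
Focus is p units from the vertex along the axis: (h, k + p).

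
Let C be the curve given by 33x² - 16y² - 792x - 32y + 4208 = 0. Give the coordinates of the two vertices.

33(x² - 24x) -16(y² + 2y) = -4208
Completing the square gives 33(x - 12)² -16(y + 1)² = -4208 + 4752 - 16 = 528.
Divide by 528: (x - 12)²/16 - (y + 1)²/33 = 1
Hyperbola, center (12, -1), transverse axis horizontal; a² = 16, b² = 33.
a = 4. Vertices at (h ± a, k).

(8, -1) and (16, -1)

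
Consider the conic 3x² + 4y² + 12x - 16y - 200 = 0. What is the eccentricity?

e = 1/2

Rearranging, 3(x² + 4x) + 4(y² - 4y) = 200.
3(x + 2)² + 4(y - 2)² = 200 + 12 + 16 = 228
Divide through by 228 to get (x + 2)²/76 + (y - 2)²/57 = 1.
Ellipse, center (-2, 2), major axis horizontal; a² = 76, b² = 57.
c² = a² - b² = 19, so c = √19.
e = c/a = √19/2√19 = 1/2.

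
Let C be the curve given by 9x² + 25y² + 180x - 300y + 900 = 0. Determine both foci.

Collect terms: 9(x² + 20x) + 25(y² - 12y) = -900
Completing the square gives 9(x + 10)² + 25(y - 6)² = -900 + 900 + 900 = 900.
Divide by 900: (x + 10)²/100 + (y - 6)²/36 = 1
Ellipse, center (-10, 6), major axis horizontal; a² = 100, b² = 36.
c² = a² - b² = 100 - 36 = 64, so c = 8.
Foci lie on the horizontal axis through the center: (h ± c, k).

(-18, 6) and (-2, 6)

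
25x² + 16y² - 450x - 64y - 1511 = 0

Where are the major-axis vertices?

Collect terms: 25(x² - 18x) + 16(y² - 4y) = 1511
25(x - 9)² + 16(y - 2)² = 1511 + 2025 + 64 = 3600
Divide by 3600: (x - 9)²/144 + (y - 2)²/225 = 1
Ellipse, center (9, 2), major axis vertical; a² = 225, b² = 144.
a = 15. Vertices at (h, k ± a).

(9, -13) and (9, 17)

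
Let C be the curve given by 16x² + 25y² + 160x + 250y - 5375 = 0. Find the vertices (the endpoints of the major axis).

Group: 16(x² + 10x) + 25(y² + 10y) = 5375
Complete the square: 16(x + 5)² + 25(y + 5)² = 5375 + 400 + 625 = 6400
Divide by 6400: (x + 5)²/400 + (y + 5)²/256 = 1
Ellipse, center (-5, -5), major axis horizontal; a² = 400, b² = 256.
a = 20. Vertices at (h ± a, k).

(-25, -5) and (15, -5)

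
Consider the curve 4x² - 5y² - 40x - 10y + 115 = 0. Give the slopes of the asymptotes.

2√5/5 and -2√5/5

Rearranging, 4(x² - 10x) -5(y² + 2y) = -115.
Complete the square in x and y: 4(x - 5)² -5(y + 1)² = -115 + 100 - 5 = -20
Dividing both sides by -20: (y + 1)²/4 - (x - 5)²/5 = 1
Hyperbola, center (5, -1), transverse axis vertical; a² = 4, b² = 5.
For a vertical hyperbola the asymptotes have slope ±a/b.
Here that is ±2/√5 = ±2√5/5.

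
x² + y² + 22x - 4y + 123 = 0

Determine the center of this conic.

(-11, 2)

(x² + 22x) + (y² - 4y) = -123
Complete the square: (x + 11)² + (y - 2)² = -123 + 121 + 4 = 2
So (x + 11)² + (y - 2)² = 2.
Circle centered at (-11, 2) with r² = 2.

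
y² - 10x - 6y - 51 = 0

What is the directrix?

x = -17/2

Only y is squared. Complete the square in y: (y - 3)² = 10(x + 6).
Vertex (-6, 3); 4p = 10 so p = 5/2. Opens right.
Directrix is the vertical line x = h − p = -6 − (5/2) = -17/2.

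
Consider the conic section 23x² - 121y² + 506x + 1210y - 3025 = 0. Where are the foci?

(-23, 5) and (1, 5)

Collect terms: 23(x² + 22x) -121(y² - 10y) = 3025
Complete the square in x and y: 23(x + 11)² -121(y - 5)² = 3025 + 2783 - 3025 = 2783
Dividing both sides by 2783: (x + 11)²/121 - (y - 5)²/23 = 1
Hyperbola, center (-11, 5), transverse axis horizontal; a² = 121, b² = 23.
c² = a² + b² = 121 + 23 = 144, so c = 12.
Foci lie on the horizontal axis through the center: (h ± c, k).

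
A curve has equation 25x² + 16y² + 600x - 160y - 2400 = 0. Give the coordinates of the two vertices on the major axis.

(-12, -15) and (-12, 25)

Rearranging, 25(x² + 24x) + 16(y² - 10y) = 2400.
Completing the square gives 25(x + 12)² + 16(y - 5)² = 2400 + 3600 + 400 = 6400.
Divide through by 6400 to get (x + 12)²/256 + (y - 5)²/400 = 1.
Ellipse, center (-12, 5), major axis vertical; a² = 400, b² = 256.
a = 20. Vertices at (h, k ± a).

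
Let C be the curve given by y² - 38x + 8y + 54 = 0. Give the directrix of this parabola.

x = -17/2

Only y is squared. Complete the square in y: (y + 4)² = 38(x - 1).
Vertex (1, -4); 4p = 38 so p = 19/2. Opens right.
Directrix is the vertical line x = h − p = 1 − (19/2) = -17/2.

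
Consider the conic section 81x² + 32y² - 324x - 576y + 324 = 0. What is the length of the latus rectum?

64/9

Collect terms: 81(x² - 4x) + 32(y² - 18y) = -324
81(x - 2)² + 32(y - 9)² = -324 + 324 + 2592 = 2592
Divide by 2592: (x - 2)²/32 + (y - 9)²/81 = 1
Ellipse, center (2, 9), major axis vertical; a² = 81, b² = 32.
Latus rectum length = 2b²/a = 2·32/9 = 64/9.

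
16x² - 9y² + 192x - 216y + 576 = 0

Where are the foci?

(-6, -27) and (-6, 3)

Rearranging, 16(x² + 12x) -9(y² + 24y) = -576.
Complete the square in x and y: 16(x + 6)² -9(y + 12)² = -576 + 576 - 1296 = -1296
Divide through by -1296 to get (y + 12)²/144 - (x + 6)²/81 = 1.
Hyperbola, center (-6, -12), transverse axis vertical; a² = 144, b² = 81.
c² = a² + b² = 144 + 81 = 225, so c = 15.
Foci lie on the vertical axis through the center: (h, k ± c).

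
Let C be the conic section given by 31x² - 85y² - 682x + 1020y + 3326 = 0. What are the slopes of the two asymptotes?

Collect terms: 31(x² - 22x) -85(y² - 12y) = -3326
Complete the square in x and y: 31(x - 11)² -85(y - 6)² = -3326 + 3751 - 3060 = -2635
Dividing both sides by -2635: (y - 6)²/31 - (x - 11)²/85 = 1
Hyperbola, center (11, 6), transverse axis vertical; a² = 31, b² = 85.
For a vertical hyperbola the asymptotes have slope ±a/b.
Here that is ±√31/√85 = ±√2635/85.

√2635/85 and -√2635/85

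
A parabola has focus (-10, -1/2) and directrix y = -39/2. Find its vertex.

(-10, -10)

The vertex is the midpoint between the focus and the directrix along the axis of symmetry.
Axis is vertical (directrix is horizontal). Vertex y-coordinate = (-1/2 + (-39/2))/2 = -10; x-coordinate = -10.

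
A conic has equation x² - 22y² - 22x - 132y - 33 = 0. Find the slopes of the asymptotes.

(x² - 22x) -22(y² + 6y) = 33
Complete the square in x and y: (x - 11)² -22(y + 3)² = 33 + 121 - 198 = -44
Divide by -44: (y + 3)²/2 - (x - 11)²/44 = 1
Hyperbola, center (11, -3), transverse axis vertical; a² = 2, b² = 44.
For a vertical hyperbola the asymptotes have slope ±a/b.
Here that is ±√2/2√11 = ±√22/22.

√22/22 and -√22/22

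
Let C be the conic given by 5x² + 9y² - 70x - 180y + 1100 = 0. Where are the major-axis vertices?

Group the x- and y-terms: 5(x² - 14x) + 9(y² - 20y) = -1100
Complete the square: 5(x - 7)² + 9(y - 10)² = -1100 + 245 + 900 = 45
Divide by 45: (x - 7)²/9 + (y - 10)²/5 = 1
Ellipse, center (7, 10), major axis horizontal; a² = 9, b² = 5.
a = 3. Vertices at (h ± a, k).

(4, 10) and (10, 10)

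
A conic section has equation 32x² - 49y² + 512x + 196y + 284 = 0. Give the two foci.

Collect terms: 32(x² + 16x) -49(y² - 4y) = -284
Complete the square in x and y: 32(x + 8)² -49(y - 2)² = -284 + 2048 - 196 = 1568
Dividing both sides by 1568: (x + 8)²/49 - (y - 2)²/32 = 1
Hyperbola, center (-8, 2), transverse axis horizontal; a² = 49, b² = 32.
c² = a² + b² = 49 + 32 = 81, so c = 9.
Foci lie on the horizontal axis through the center: (h ± c, k).

(-17, 2) and (1, 2)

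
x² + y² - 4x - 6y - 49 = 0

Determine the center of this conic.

Group the x- and y-terms: (x² - 4x) + (y² - 6y) = 49
Complete the square: (x - 2)² + (y - 3)² = 49 + 4 + 9 = 62
So (x - 2)² + (y - 3)² = 62.
Circle centered at (2, 3) with r² = 62.

(2, 3)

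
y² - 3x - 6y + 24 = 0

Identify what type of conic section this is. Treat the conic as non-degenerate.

parabola

No xy term. Coefficients of x² and y² are A = 0, C = 1.
Exactly one squared variable ⇒ parabola.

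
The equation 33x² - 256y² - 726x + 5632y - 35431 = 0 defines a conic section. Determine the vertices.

(-5, 11) and (27, 11)

Rearranging, 33(x² - 22x) -256(y² - 22y) = 35431.
Complete the square: 33(x - 11)² -256(y - 11)² = 35431 + 3993 - 30976 = 8448
Divide by 8448: (x - 11)²/256 - (y - 11)²/33 = 1
Hyperbola, center (11, 11), transverse axis horizontal; a² = 256, b² = 33.
a = 16. Vertices at (h ± a, k).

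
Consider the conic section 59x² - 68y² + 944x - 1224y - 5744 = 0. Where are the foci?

(-8 - √127, -9) and (-8 + √127, -9)

Group: 59(x² + 16x) -68(y² + 18y) = 5744
Complete the square: 59(x + 8)² -68(y + 9)² = 5744 + 3776 - 5508 = 4012
Divide by 4012: (x + 8)²/68 - (y + 9)²/59 = 1
Hyperbola, center (-8, -9), transverse axis horizontal; a² = 68, b² = 59.
c² = a² + b² = 68 + 59 = 127, so c = √127.
Foci lie on the horizontal axis through the center: (h ± c, k).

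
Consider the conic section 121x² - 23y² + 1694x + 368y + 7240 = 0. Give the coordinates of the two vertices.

(-7, -3) and (-7, 19)

Group: 121(x² + 14x) -23(y² - 16y) = -7240
Completing the square gives 121(x + 7)² -23(y - 8)² = -7240 + 5929 - 1472 = -2783.
Divide by -2783: (y - 8)²/121 - (x + 7)²/23 = 1
Hyperbola, center (-7, 8), transverse axis vertical; a² = 121, b² = 23.
a = 11. Vertices at (h, k ± a).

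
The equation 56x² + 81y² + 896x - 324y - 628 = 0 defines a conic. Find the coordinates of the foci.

(-13, 2) and (-3, 2)

Collect terms: 56(x² + 16x) + 81(y² - 4y) = 628
Complete the square: 56(x + 8)² + 81(y - 2)² = 628 + 3584 + 324 = 4536
Divide by 4536: (x + 8)²/81 + (y - 2)²/56 = 1
Ellipse, center (-8, 2), major axis horizontal; a² = 81, b² = 56.
c² = a² - b² = 81 - 56 = 25, so c = 5.
Foci lie on the horizontal axis through the center: (h ± c, k).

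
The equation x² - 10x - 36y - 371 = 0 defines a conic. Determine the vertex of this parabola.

(5, -11)

Only x is squared. Complete the square in x: (x - 5)² = 36(y + 11).
Vertex (5, -11); 4p = 36 so p = 9. Opens up.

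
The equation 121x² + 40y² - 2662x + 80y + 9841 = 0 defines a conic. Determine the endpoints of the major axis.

121(x² - 22x) + 40(y² + 2y) = -9841
Complete the square in x and y: 121(x - 11)² + 40(y + 1)² = -9841 + 14641 + 40 = 4840
Divide by 4840: (x - 11)²/40 + (y + 1)²/121 = 1
Ellipse, center (11, -1), major axis vertical; a² = 121, b² = 40.
a = 11. Vertices at (h, k ± a).

(11, -12) and (11, 10)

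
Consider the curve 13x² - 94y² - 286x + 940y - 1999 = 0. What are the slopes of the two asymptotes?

13(x² - 22x) -94(y² - 10y) = 1999
Completing the square gives 13(x - 11)² -94(y - 5)² = 1999 + 1573 - 2350 = 1222.
Divide through by 1222 to get (x - 11)²/94 - (y - 5)²/13 = 1.
Hyperbola, center (11, 5), transverse axis horizontal; a² = 94, b² = 13.
For a horizontal hyperbola the asymptotes have slope ±b/a.
Here that is ±√13/√94 = ±√1222/94.

√1222/94 and -√1222/94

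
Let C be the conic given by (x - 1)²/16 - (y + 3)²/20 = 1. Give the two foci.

Center (1, -3). The positive term is the x-term, so the transverse axis is horizontal; a² = 16, b² = 20.
c² = a² + b² = 16 + 20 = 36, so c = 6.
Foci lie on the horizontal axis through the center: (h ± c, k).

(-5, -3) and (7, -3)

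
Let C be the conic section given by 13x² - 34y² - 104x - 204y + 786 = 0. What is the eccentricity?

e = √611/13

Rearranging, 13(x² - 8x) -34(y² + 6y) = -786.
Complete the square: 13(x - 4)² -34(y + 3)² = -786 + 208 - 306 = -884
Divide by -884: (y + 3)²/26 - (x - 4)²/68 = 1
Hyperbola, center (4, -3), transverse axis vertical; a² = 26, b² = 68.
c² = a² + b² = 94, so c = √94.
e = c/a = √94/√26 = √611/13.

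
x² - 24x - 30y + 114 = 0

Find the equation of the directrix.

y = -17/2

Only x is squared. Complete the square in x: (x - 12)² = 30(y + 1).
Vertex (12, -1); 4p = 30 so p = 15/2. Opens up.
Directrix is the horizontal line y = k − p = -1 − (15/2) = -17/2.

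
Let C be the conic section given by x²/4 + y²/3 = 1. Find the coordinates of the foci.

Center (0, 0). The larger denominator 4 sits under the x-term, so the major axis is horizontal; a² = 4, b² = 3.
c² = a² - b² = 4 - 3 = 1, so c = 1.
Foci lie on the horizontal axis through the center: (h ± c, k).

(-1, 0) and (1, 0)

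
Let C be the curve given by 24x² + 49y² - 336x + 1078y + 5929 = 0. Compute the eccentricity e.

e = 5/7

Group: 24(x² - 14x) + 49(y² + 22y) = -5929
24(x - 7)² + 49(y + 11)² = -5929 + 1176 + 5929 = 1176
Dividing both sides by 1176: (x - 7)²/49 + (y + 11)²/24 = 1
Ellipse, center (7, -11), major axis horizontal; a² = 49, b² = 24.
c² = a² - b² = 25, so c = 5.
e = c/a = 5/7.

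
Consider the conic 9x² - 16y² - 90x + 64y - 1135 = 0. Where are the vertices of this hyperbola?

(-7, 2) and (17, 2)

Group: 9(x² - 10x) -16(y² - 4y) = 1135
Completing the square gives 9(x - 5)² -16(y - 2)² = 1135 + 225 - 64 = 1296.
Divide by 1296: (x - 5)²/144 - (y - 2)²/81 = 1
Hyperbola, center (5, 2), transverse axis horizontal; a² = 144, b² = 81.
a = 12. Vertices at (h ± a, k).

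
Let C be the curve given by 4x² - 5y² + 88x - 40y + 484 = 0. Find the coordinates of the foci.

Rearranging, 4(x² + 22x) -5(y² + 8y) = -484.
Completing the square gives 4(x + 11)² -5(y + 4)² = -484 + 484 - 80 = -80.
Dividing both sides by -80: (y + 4)²/16 - (x + 11)²/20 = 1
Hyperbola, center (-11, -4), transverse axis vertical; a² = 16, b² = 20.
c² = a² + b² = 16 + 20 = 36, so c = 6.
Foci lie on the vertical axis through the center: (h, k ± c).

(-11, -10) and (-11, 2)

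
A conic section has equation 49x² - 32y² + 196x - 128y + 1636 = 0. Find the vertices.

Group the x- and y-terms: 49(x² + 4x) -32(y² + 4y) = -1636
Complete the square in x and y: 49(x + 2)² -32(y + 2)² = -1636 + 196 - 128 = -1568
Dividing both sides by -1568: (y + 2)²/49 - (x + 2)²/32 = 1
Hyperbola, center (-2, -2), transverse axis vertical; a² = 49, b² = 32.
a = 7. Vertices at (h, k ± a).

(-2, -9) and (-2, 5)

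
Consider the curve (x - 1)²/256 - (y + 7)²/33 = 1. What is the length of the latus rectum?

33/8

Center (1, -7). The positive term is the x-term, so the transverse axis is horizontal; a² = 256, b² = 33.
Latus rectum length = 2b²/a = 2·33/16 = 33/8.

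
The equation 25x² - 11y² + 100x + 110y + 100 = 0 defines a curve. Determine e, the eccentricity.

e = 6/5

Group the x- and y-terms: 25(x² + 4x) -11(y² - 10y) = -100
Complete the square in x and y: 25(x + 2)² -11(y - 5)² = -100 + 100 - 275 = -275
Dividing both sides by -275: (y - 5)²/25 - (x + 2)²/11 = 1
Hyperbola, center (-2, 5), transverse axis vertical; a² = 25, b² = 11.
c² = a² + b² = 36, so c = 6.
e = c/a = 6/5.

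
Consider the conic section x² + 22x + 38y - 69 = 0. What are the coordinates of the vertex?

Only x is squared. Complete the square in x: (x + 11)² = -38(y - 5).
Vertex (-11, 5); 4p = -38 so p = -19/2. Opens down.

(-11, 5)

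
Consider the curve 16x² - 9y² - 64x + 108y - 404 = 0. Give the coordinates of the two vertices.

(-1, 6) and (5, 6)

Rearranging, 16(x² - 4x) -9(y² - 12y) = 404.
16(x - 2)² -9(y - 6)² = 404 + 64 - 324 = 144
Divide through by 144 to get (x - 2)²/9 - (y - 6)²/16 = 1.
Hyperbola, center (2, 6), transverse axis horizontal; a² = 9, b² = 16.
a = 3. Vertices at (h ± a, k).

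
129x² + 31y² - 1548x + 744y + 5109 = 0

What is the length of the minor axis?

2√31

Collect terms: 129(x² - 12x) + 31(y² + 24y) = -5109
Completing the square gives 129(x - 6)² + 31(y + 12)² = -5109 + 4644 + 4464 = 3999.
Divide by 3999: (x - 6)²/31 + (y + 12)²/129 = 1
Ellipse, center (6, -12), major axis vertical; a² = 129, b² = 31.
b² = 31 so b = √31; the minor axis has length 2b = 2√31.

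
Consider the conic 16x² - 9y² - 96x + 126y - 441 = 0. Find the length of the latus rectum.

32/3

16(x² - 6x) -9(y² - 14y) = 441
Complete the square in x and y: 16(x - 3)² -9(y - 7)² = 441 + 144 - 441 = 144
Divide through by 144 to get (x - 3)²/9 - (y - 7)²/16 = 1.
Hyperbola, center (3, 7), transverse axis horizontal; a² = 9, b² = 16.
Latus rectum length = 2b²/a = 2·16/3 = 32/3.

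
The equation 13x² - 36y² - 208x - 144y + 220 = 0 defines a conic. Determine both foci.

(1, -2) and (15, -2)

13(x² - 16x) -36(y² + 4y) = -220
Complete the square in x and y: 13(x - 8)² -36(y + 2)² = -220 + 832 - 144 = 468
Divide through by 468 to get (x - 8)²/36 - (y + 2)²/13 = 1.
Hyperbola, center (8, -2), transverse axis horizontal; a² = 36, b² = 13.
c² = a² + b² = 36 + 13 = 49, so c = 7.
Foci lie on the horizontal axis through the center: (h ± c, k).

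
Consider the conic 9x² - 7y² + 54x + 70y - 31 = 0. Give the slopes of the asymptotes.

Collect terms: 9(x² + 6x) -7(y² - 10y) = 31
Completing the square gives 9(x + 3)² -7(y - 5)² = 31 + 81 - 175 = -63.
Divide by -63: (y - 5)²/9 - (x + 3)²/7 = 1
Hyperbola, center (-3, 5), transverse axis vertical; a² = 9, b² = 7.
For a vertical hyperbola the asymptotes have slope ±a/b.
Here that is ±3/√7 = ±3√7/7.

3√7/7 and -3√7/7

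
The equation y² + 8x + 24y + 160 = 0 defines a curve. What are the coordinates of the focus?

Only y is squared. Complete the square in y: (y + 12)² = -8(x + 2).
Vertex (-2, -12); 4p = -8 so p = -2. Opens left.
Focus is p units from the vertex along the axis: (h + p, k).

(-4, -12)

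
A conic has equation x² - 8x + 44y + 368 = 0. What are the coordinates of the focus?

(4, -19)

Only x is squared. Complete the square in x: (x - 4)² = -44(y + 8).
Vertex (4, -8); 4p = -44 so p = -11. Opens down.
Focus is p units from the vertex along the axis: (h, k + p).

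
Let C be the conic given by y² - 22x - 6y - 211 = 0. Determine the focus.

Only y is squared. Complete the square in y: (y - 3)² = 22(x + 10).
Vertex (-10, 3); 4p = 22 so p = 11/2. Opens right.
Focus is p units from the vertex along the axis: (h + p, k).

(-9/2, 3)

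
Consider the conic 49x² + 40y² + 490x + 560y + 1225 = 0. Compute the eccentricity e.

e = 3/7

Group: 49(x² + 10x) + 40(y² + 14y) = -1225
Completing the square gives 49(x + 5)² + 40(y + 7)² = -1225 + 1225 + 1960 = 1960.
Divide by 1960: (x + 5)²/40 + (y + 7)²/49 = 1
Ellipse, center (-5, -7), major axis vertical; a² = 49, b² = 40.
c² = a² - b² = 9, so c = 3.
e = c/a = 3/7.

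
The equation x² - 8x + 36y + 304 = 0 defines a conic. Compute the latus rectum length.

Only x is squared. Complete the square in x: (x - 4)² = -36(y + 8).
Vertex (4, -8); 4p = -36 so p = -9. Opens down.
Latus rectum length = |4p| = 36.

36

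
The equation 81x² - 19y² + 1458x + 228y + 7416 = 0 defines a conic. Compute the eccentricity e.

81(x² + 18x) -19(y² - 12y) = -7416
Completing the square gives 81(x + 9)² -19(y - 6)² = -7416 + 6561 - 684 = -1539.
Dividing both sides by -1539: (y - 6)²/81 - (x + 9)²/19 = 1
Hyperbola, center (-9, 6), transverse axis vertical; a² = 81, b² = 19.
c² = a² + b² = 100, so c = 10.
e = c/a = 10/9.

e = 10/9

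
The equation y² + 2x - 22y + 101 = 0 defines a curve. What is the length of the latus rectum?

Only y is squared. Complete the square in y: (y - 11)² = -2(x - 10).
Vertex (10, 11); 4p = -2 so p = -1/2. Opens left.
Latus rectum length = |4p| = 2.

2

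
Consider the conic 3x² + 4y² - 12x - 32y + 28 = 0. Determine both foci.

(0, 4) and (4, 4)

Collect terms: 3(x² - 4x) + 4(y² - 8y) = -28
Complete the square: 3(x - 2)² + 4(y - 4)² = -28 + 12 + 64 = 48
Divide through by 48 to get (x - 2)²/16 + (y - 4)²/12 = 1.
Ellipse, center (2, 4), major axis horizontal; a² = 16, b² = 12.
c² = a² - b² = 16 - 12 = 4, so c = 2.
Foci lie on the horizontal axis through the center: (h ± c, k).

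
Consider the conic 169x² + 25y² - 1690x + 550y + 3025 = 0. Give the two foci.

Group: 169(x² - 10x) + 25(y² + 22y) = -3025
169(x - 5)² + 25(y + 11)² = -3025 + 4225 + 3025 = 4225
Dividing both sides by 4225: (x - 5)²/25 + (y + 11)²/169 = 1
Ellipse, center (5, -11), major axis vertical; a² = 169, b² = 25.
c² = a² - b² = 169 - 25 = 144, so c = 12.
Foci lie on the vertical axis through the center: (h, k ± c).

(5, -23) and (5, 1)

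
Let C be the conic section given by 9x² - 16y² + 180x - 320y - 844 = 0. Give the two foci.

(-15, -10) and (-5, -10)

Rearranging, 9(x² + 20x) -16(y² + 20y) = 844.
Complete the square: 9(x + 10)² -16(y + 10)² = 844 + 900 - 1600 = 144
Divide by 144: (x + 10)²/16 - (y + 10)²/9 = 1
Hyperbola, center (-10, -10), transverse axis horizontal; a² = 16, b² = 9.
c² = a² + b² = 16 + 9 = 25, so c = 5.
Foci lie on the horizontal axis through the center: (h ± c, k).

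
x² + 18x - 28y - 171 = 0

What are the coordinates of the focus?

Only x is squared. Complete the square in x: (x + 9)² = 28(y + 9).
Vertex (-9, -9); 4p = 28 so p = 7. Opens up.
Focus is p units from the vertex along the axis: (h, k + p).

(-9, -2)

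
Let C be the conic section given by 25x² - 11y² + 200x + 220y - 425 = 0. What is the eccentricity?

e = 6/5

Collect terms: 25(x² + 8x) -11(y² - 20y) = 425
Complete the square in x and y: 25(x + 4)² -11(y - 10)² = 425 + 400 - 1100 = -275
Divide through by -275 to get (y - 10)²/25 - (x + 4)²/11 = 1.
Hyperbola, center (-4, 10), transverse axis vertical; a² = 25, b² = 11.
c² = a² + b² = 36, so c = 6.
e = c/a = 6/5.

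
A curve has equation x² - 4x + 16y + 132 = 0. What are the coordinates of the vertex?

(2, -8)

Only x is squared. Complete the square in x: (x - 2)² = -16(y + 8).
Vertex (2, -8); 4p = -16 so p = -4. Opens down.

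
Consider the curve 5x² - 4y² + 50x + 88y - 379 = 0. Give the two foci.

5(x² + 10x) -4(y² - 22y) = 379
5(x + 5)² -4(y - 11)² = 379 + 125 - 484 = 20
Divide by 20: (x + 5)²/4 - (y - 11)²/5 = 1
Hyperbola, center (-5, 11), transverse axis horizontal; a² = 4, b² = 5.
c² = a² + b² = 4 + 5 = 9, so c = 3.
Foci lie on the horizontal axis through the center: (h ± c, k).

(-8, 11) and (-2, 11)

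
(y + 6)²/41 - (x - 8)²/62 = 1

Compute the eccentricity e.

Center (8, -6). The positive term is the y-term, so the transverse axis is vertical; a² = 41, b² = 62.
c² = a² + b² = 103, so c = √103.
e = c/a = √103/√41 = √4223/41.

e = √4223/41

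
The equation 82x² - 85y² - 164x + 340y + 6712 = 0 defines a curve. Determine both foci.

82(x² - 2x) -85(y² - 4y) = -6712
82(x - 1)² -85(y - 2)² = -6712 + 82 - 340 = -6970
Divide by -6970: (y - 2)²/82 - (x - 1)²/85 = 1
Hyperbola, center (1, 2), transverse axis vertical; a² = 82, b² = 85.
c² = a² + b² = 82 + 85 = 167, so c = √167.
Foci lie on the vertical axis through the center: (h, k ± c).

(1, 2 - √167) and (1, 2 + √167)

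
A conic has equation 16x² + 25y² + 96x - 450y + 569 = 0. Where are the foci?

16(x² + 6x) + 25(y² - 18y) = -569
16(x + 3)² + 25(y - 9)² = -569 + 144 + 2025 = 1600
Divide through by 1600 to get (x + 3)²/100 + (y - 9)²/64 = 1.
Ellipse, center (-3, 9), major axis horizontal; a² = 100, b² = 64.
c² = a² - b² = 100 - 64 = 36, so c = 6.
Foci lie on the horizontal axis through the center: (h ± c, k).

(-9, 9) and (3, 9)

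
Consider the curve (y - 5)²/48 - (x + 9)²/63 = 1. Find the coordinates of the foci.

(-9, 5 - √111) and (-9, 5 + √111)

Center (-9, 5). The positive term is the y-term, so the transverse axis is vertical; a² = 48, b² = 63.
c² = a² + b² = 48 + 63 = 111, so c = √111.
Foci lie on the vertical axis through the center: (h, k ± c).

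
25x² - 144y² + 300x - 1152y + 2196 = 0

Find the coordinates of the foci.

Collect terms: 25(x² + 12x) -144(y² + 8y) = -2196
Complete the square in x and y: 25(x + 6)² -144(y + 4)² = -2196 + 900 - 2304 = -3600
Divide through by -3600 to get (y + 4)²/25 - (x + 6)²/144 = 1.
Hyperbola, center (-6, -4), transverse axis vertical; a² = 25, b² = 144.
c² = a² + b² = 25 + 144 = 169, so c = 13.
Foci lie on the vertical axis through the center: (h, k ± c).

(-6, -17) and (-6, 9)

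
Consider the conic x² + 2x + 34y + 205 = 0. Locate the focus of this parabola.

(-1, -29/2)

Only x is squared. Complete the square in x: (x + 1)² = -34(y + 6).
Vertex (-1, -6); 4p = -34 so p = -17/2. Opens down.
Focus is p units from the vertex along the axis: (h, k + p).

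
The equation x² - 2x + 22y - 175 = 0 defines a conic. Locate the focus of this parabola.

Only x is squared. Complete the square in x: (x - 1)² = -22(y - 8).
Vertex (1, 8); 4p = -22 so p = -11/2. Opens down.
Focus is p units from the vertex along the axis: (h, k + p).

(1, 5/2)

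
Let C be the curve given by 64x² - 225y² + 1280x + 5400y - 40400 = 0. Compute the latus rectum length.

Rearranging, 64(x² + 20x) -225(y² - 24y) = 40400.
Completing the square gives 64(x + 10)² -225(y - 12)² = 40400 + 6400 - 32400 = 14400.
Dividing both sides by 14400: (x + 10)²/225 - (y - 12)²/64 = 1
Hyperbola, center (-10, 12), transverse axis horizontal; a² = 225, b² = 64.
Latus rectum length = 2b²/a = 2·64/15 = 128/15.

128/15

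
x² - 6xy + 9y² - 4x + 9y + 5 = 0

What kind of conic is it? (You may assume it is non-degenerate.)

parabola

A = 1, B = -6, C = 9.
Discriminant B² − 4AC = (-6)² − 4·1·9 = 0.
B² − 4AC = 0 ⇒ parabola.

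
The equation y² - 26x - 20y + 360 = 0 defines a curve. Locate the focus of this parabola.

Only y is squared. Complete the square in y: (y - 10)² = 26(x - 10).
Vertex (10, 10); 4p = 26 so p = 13/2. Opens right.
Focus is p units from the vertex along the axis: (h + p, k).

(33/2, 10)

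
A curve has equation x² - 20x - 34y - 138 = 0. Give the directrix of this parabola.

y = -31/2

Only x is squared. Complete the square in x: (x - 10)² = 34(y + 7).
Vertex (10, -7); 4p = 34 so p = 17/2. Opens up.
Directrix is the horizontal line y = k − p = -7 − (17/2) = -31/2.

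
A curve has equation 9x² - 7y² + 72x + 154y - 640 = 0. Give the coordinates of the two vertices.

(-4, 8) and (-4, 14)

Rearranging, 9(x² + 8x) -7(y² - 22y) = 640.
Complete the square in x and y: 9(x + 4)² -7(y - 11)² = 640 + 144 - 847 = -63
Divide by -63: (y - 11)²/9 - (x + 4)²/7 = 1
Hyperbola, center (-4, 11), transverse axis vertical; a² = 9, b² = 7.
a = 3. Vertices at (h, k ± a).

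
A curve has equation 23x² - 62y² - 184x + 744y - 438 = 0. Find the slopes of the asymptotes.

√1426/62 and -√1426/62

Collect terms: 23(x² - 8x) -62(y² - 12y) = 438
Complete the square: 23(x - 4)² -62(y - 6)² = 438 + 368 - 2232 = -1426
Dividing both sides by -1426: (y - 6)²/23 - (x - 4)²/62 = 1
Hyperbola, center (4, 6), transverse axis vertical; a² = 23, b² = 62.
For a vertical hyperbola the asymptotes have slope ±a/b.
Here that is ±√23/√62 = ±√1426/62.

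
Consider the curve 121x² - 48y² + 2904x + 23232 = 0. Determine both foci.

(-12, -13) and (-12, 13)

Collect terms: 121(x² + 24x) -48y² = -23232
Completing the square gives 121(x + 12)² -48y² = -23232 + 17424 + 0 = -5808.
Divide by -5808: y²/121 - (x + 12)²/48 = 1
Hyperbola, center (-12, 0), transverse axis vertical; a² = 121, b² = 48.
c² = a² + b² = 121 + 48 = 169, so c = 13.
Foci lie on the vertical axis through the center: (h, k ± c).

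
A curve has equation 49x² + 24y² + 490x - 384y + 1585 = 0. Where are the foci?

Group: 49(x² + 10x) + 24(y² - 16y) = -1585
Complete the square: 49(x + 5)² + 24(y - 8)² = -1585 + 1225 + 1536 = 1176
Divide through by 1176 to get (x + 5)²/24 + (y - 8)²/49 = 1.
Ellipse, center (-5, 8), major axis vertical; a² = 49, b² = 24.
c² = a² - b² = 49 - 24 = 25, so c = 5.
Foci lie on the vertical axis through the center: (h, k ± c).

(-5, 3) and (-5, 13)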